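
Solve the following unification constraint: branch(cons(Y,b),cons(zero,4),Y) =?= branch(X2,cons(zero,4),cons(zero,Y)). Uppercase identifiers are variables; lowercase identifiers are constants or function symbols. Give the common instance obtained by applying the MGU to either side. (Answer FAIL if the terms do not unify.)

FAIL

Decompose branch/3: cons(Y,b) =?= X2,  cons(zero,4) =?= cons(zero,4),  Y =?= cons(zero,Y).
Bind X2 := cons(Y,b); no other remaining equation mentions X2.
Delete trivial equation cons(zero,4) =?= cons(zero,4).
Occurs check fails: Y occurs in cons(zero,Y); the equation Y =?= cons(zero,Y) has no finite solution.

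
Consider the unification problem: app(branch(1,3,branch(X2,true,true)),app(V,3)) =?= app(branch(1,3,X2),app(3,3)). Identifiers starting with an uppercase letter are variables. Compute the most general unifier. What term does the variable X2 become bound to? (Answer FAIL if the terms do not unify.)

FAIL

Decompose app/2: branch(1,3,branch(X2,true,true)) =?= branch(1,3,X2),  app(V,3) =?= app(3,3).
Decompose branch/3: 1 =?= 1,  3 =?= 3,  branch(X2,true,true) =?= X2.
Delete trivial equation 1 =?= 1.
Delete trivial equation 3 =?= 3.
Occurs check fails: X2 occurs in branch(X2,true,true); the equation X2 =?= branch(X2,true,true) has no finite solution.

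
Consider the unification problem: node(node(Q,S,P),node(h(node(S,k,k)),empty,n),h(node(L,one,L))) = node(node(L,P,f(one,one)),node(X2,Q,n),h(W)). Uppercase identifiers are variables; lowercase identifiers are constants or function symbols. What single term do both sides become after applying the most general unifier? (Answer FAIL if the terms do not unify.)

node(node(empty,f(one,one),f(one,one)),node(h(node(f(one,one),k,k)),empty,n),h(node(empty,one,empty)))

Decompose node/3: node(Q,S,P) = node(L,P,f(one,one)),  node(h(node(S,k,k)),empty,n) = node(X2,Q,n),  h(node(L,one,L)) = h(W).
Decompose node/3: Q = L,  S = P,  P = f(one,one).
Bind Q := L; substituting into the one remaining equation that mentions Q gives: node(h(node(S,k,k)),empty,n) = node(X2,L,n).
Bind S := P; substituting into the one remaining equation that mentions S gives: node(h(node(P,k,k)),empty,n) = node(X2,L,n).
Bind P := f(one,one); substituting into the one remaining equation that mentions P gives: node(h(node(f(one,one),k,k)),empty,n) = node(X2,L,n). Substituting into the earlier binding gives S := f(one,one).
Decompose node/3: h(node(f(one,one),k,k)) = X2,  empty = L,  n = n.
Bind X2 := h(node(f(one,one),k,k)); no other remaining equation mentions X2.
Bind L := empty; substituting into the one remaining equation that mentions L gives: h(node(empty,one,empty)) = h(W). Substituting into the earlier binding gives Q := empty.
Delete trivial equation n = n.
Decompose h/1: node(empty,one,empty) = W.
Bind W := node(empty,one,empty).
Applying the MGU to either side gives node(node(empty,f(one,one),f(one,one)),node(h(node(f(one,one),k,k)),empty,n),h(node(empty,one,empty))).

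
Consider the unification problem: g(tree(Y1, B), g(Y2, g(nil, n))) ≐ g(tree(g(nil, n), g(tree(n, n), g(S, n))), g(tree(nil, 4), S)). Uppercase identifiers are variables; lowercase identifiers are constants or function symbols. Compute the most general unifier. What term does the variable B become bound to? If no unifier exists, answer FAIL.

g(tree(n, n), g(g(nil, n), n))

Decompose g/2: tree(Y1, B) ≐ tree(g(nil, n), g(tree(n, n), g(S, n))),  g(Y2, g(nil, n)) ≐ g(tree(nil, 4), S).
Decompose tree/2: Y1 ≐ g(nil, n),  B ≐ g(tree(n, n), g(S, n)).
Bind Y1 := g(nil, n); no other remaining equation mentions Y1.
Bind B := g(tree(n, n), g(S, n)); no other remaining equation mentions B.
Decompose g/2: Y2 ≐ tree(nil, 4),  g(nil, n) ≐ S.
Bind Y2 := tree(nil, 4); no other remaining equation mentions Y2.
Bind S := g(nil, n). Substituting into the earlier binding gives B := g(tree(n, n), g(g(nil, n), n)).
MGU = { Y1 -> g(nil, n), B -> g(tree(n, n), g(g(nil, n), n)), Y2 -> tree(nil, 4), S -> g(nil, n) }, so B -> g(tree(n, n), g(g(nil, n), n)).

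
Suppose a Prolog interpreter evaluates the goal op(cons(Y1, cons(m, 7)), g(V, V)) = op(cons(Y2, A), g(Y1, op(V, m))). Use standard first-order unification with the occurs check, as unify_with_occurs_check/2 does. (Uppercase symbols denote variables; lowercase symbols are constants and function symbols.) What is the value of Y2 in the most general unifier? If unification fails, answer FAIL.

FAIL

Decompose op/2: cons(Y1, cons(m, 7)) = cons(Y2, A),  g(V, V) = g(Y1, op(V, m)).
Decompose cons/2: Y1 = Y2,  cons(m, 7) = A.
Bind Y1 := Y2; substituting into the one remaining equation that mentions Y1 gives: g(V, V) = g(Y2, op(V, m)).
Bind A := cons(m, 7); no other remaining equation mentions A.
Decompose g/2: V = Y2,  V = op(V, m).
Bind V := Y2; substituting into the remaining equation gives: Y2 = op(Y2, m).
Occurs check fails: Y2 occurs in op(Y2, m); the equation Y2 = op(Y2, m) has no finite solution.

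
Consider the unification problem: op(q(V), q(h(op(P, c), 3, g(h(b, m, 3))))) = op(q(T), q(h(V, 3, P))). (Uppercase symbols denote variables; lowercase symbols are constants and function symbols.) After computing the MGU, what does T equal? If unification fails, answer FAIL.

Decompose op/2: q(V) = q(T),  q(h(op(P, c), 3, g(h(b, m, 3)))) = q(h(V, 3, P)).
Decompose q/1: V = T.
Bind V := T; substituting into the remaining equation gives: q(h(op(P, c), 3, g(h(b, m, 3)))) = q(h(T, 3, P)).
Decompose q/1: h(op(P, c), 3, g(h(b, m, 3))) = h(T, 3, P).
Decompose h/3: op(P, c) = T,  3 = 3,  g(h(b, m, 3)) = P.
Bind T := op(P, c); no other remaining equation mentions T. Substituting into the earlier binding gives V := op(P, c).
Delete trivial equation 3 = 3.
Bind P := g(h(b, m, 3)). Substituting into the earlier bindings gives V := op(g(h(b, m, 3)), c), T := op(g(h(b, m, 3)), c).
MGU = { V -> op(g(h(b, m, 3)), c), T -> op(g(h(b, m, 3)), c), P -> g(h(b, m, 3)) }, so T -> op(g(h(b, m, 3)), c).

op(g(h(b, m, 3)), c)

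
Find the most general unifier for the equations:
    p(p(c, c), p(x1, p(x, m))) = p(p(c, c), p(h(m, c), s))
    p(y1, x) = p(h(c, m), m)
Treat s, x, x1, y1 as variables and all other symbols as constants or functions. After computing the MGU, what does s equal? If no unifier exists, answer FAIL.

Decompose p/2: p(c, c) = p(c, c),  p(x1, p(x, m)) = p(h(m, c), s).
Delete trivial equation p(c, c) = p(c, c).
Decompose p/2: x1 = h(m, c),  p(x, m) = s.
Bind x1 := h(m, c); no other remaining equation mentions x1.
Bind s := p(x, m); no other remaining equation mentions s.
Decompose p/2: y1 = h(c, m),  x = m.
Bind y1 := h(c, m); no other remaining equation mentions y1.
Bind x := m. Substituting into the earlier binding gives s := p(m, m).
MGU = { x1 -> h(m, c), s -> p(m, m), y1 -> h(c, m), x -> m }, so s -> p(m, m).

p(m, m)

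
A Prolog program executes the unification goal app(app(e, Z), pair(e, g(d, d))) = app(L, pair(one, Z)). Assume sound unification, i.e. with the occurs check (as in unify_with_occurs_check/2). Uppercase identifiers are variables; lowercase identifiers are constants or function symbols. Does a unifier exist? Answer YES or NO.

NO

Decompose app/2: app(e, Z) = L,  pair(e, g(d, d)) = pair(one, Z).
Bind L := app(e, Z); no other remaining equation mentions L.
Decompose pair/2: e = one,  g(d, d) = Z.
Clash: constants e and one differ; no unifier exists.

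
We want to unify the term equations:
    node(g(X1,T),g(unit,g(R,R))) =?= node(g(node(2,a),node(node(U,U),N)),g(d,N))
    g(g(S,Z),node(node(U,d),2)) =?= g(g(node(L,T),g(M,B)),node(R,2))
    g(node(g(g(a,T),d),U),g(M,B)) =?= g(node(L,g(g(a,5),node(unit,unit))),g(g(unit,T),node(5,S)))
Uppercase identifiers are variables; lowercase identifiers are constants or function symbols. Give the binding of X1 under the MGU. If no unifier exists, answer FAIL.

FAIL

Decompose node/2: g(X1,T) =?= g(node(2,a),node(node(U,U),N)),  g(unit,g(R,R)) =?= g(d,N).
Decompose g/2: X1 =?= node(2,a),  T =?= node(node(U,U),N).
Bind X1 := node(2,a); no other remaining equation mentions X1.
Bind T := node(node(U,U),N); substituting into the 2 remaining equations that mention T gives: g(g(S,Z),node(node(U,d),2)) =?= g(g(node(L,node(node(U,U),N)),g(M,B)),node(R,2)),  g(node(g(g(a,node(node(U,U),N)),d),U),g(M,B)) =?= g(node(L,g(g(a,5),node(unit,unit))),g(g(unit,node(node(U,U),N)),node(5,S))).
Decompose g/2: unit =?= d,  g(R,R) =?= N.
Clash: constants unit and d differ; no unifier exists.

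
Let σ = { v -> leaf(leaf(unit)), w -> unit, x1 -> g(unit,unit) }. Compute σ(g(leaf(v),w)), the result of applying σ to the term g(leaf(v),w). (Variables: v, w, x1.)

g(leaf(leaf(leaf(unit))),unit)

Replace each occurrence of v with leaf(leaf(unit)).
Replace each occurrence of w with unit.
Result: g(leaf(leaf(leaf(unit))),unit).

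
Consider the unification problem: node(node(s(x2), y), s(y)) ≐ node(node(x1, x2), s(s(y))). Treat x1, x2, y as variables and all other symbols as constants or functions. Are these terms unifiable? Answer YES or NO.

Decompose node/2: node(s(x2), y) ≐ node(x1, x2),  s(y) ≐ s(s(y)).
Decompose node/2: s(x2) ≐ x1,  y ≐ x2.
Bind x1 := s(x2); no other remaining equation mentions x1.
Bind y := x2; substituting into the remaining equation gives: s(x2) ≐ s(s(x2)).
Decompose s/1: x2 ≐ s(x2).
Occurs check fails: x2 occurs in s(x2); the equation x2 ≐ s(x2) has no finite solution.

NO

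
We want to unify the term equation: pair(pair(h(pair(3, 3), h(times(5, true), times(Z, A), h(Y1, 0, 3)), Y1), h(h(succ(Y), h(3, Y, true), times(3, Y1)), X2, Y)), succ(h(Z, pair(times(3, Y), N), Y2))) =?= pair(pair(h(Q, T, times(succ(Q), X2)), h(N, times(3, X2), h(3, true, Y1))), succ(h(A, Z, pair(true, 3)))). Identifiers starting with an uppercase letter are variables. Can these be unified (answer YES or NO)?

NO

Decompose pair/2: pair(h(pair(3, 3), h(times(5, true), times(Z, A), h(Y1, 0, 3)), Y1), h(h(succ(Y), h(3, Y, true), times(3, Y1)), X2, Y)) =?= pair(h(Q, T, times(succ(Q), X2)), h(N, times(3, X2), h(3, true, Y1))),  succ(h(Z, pair(times(3, Y), N), Y2)) =?= succ(h(A, Z, pair(true, 3))).
Decompose pair/2: h(pair(3, 3), h(times(5, true), times(Z, A), h(Y1, 0, 3)), Y1) =?= h(Q, T, times(succ(Q), X2)),  h(h(succ(Y), h(3, Y, true), times(3, Y1)), X2, Y) =?= h(N, times(3, X2), h(3, true, Y1)).
Decompose h/3: pair(3, 3) =?= Q,  h(times(5, true), times(Z, A), h(Y1, 0, 3)) =?= T,  Y1 =?= times(succ(Q), X2).
Bind Q := pair(3, 3); substituting into the one remaining equation that mentions Q gives: Y1 =?= times(succ(pair(3, 3)), X2).
Bind T := h(times(5, true), times(Z, A), h(Y1, 0, 3)); no other remaining equation mentions T.
Bind Y1 := times(succ(pair(3, 3)), X2); substituting into the one remaining equation that mentions Y1 gives: h(h(succ(Y), h(3, Y, true), times(3, times(succ(pair(3, 3)), X2))), X2, Y) =?= h(N, times(3, X2), h(3, true, times(succ(pair(3, 3)), X2))). Substituting into the earlier binding gives T := h(times(5, true), times(Z, A), h(times(succ(pair(3, 3)), X2), 0, 3)).
Decompose h/3: h(succ(Y), h(3, Y, true), times(3, times(succ(pair(3, 3)), X2))) =?= N,  X2 =?= times(3, X2),  Y =?= h(3, true, times(succ(pair(3, 3)), X2)).
Bind N := h(succ(Y), h(3, Y, true), times(3, times(succ(pair(3, 3)), X2))); substituting into the one remaining equation that mentions N gives: succ(h(Z, pair(times(3, Y), h(succ(Y), h(3, Y, true), times(3, times(succ(pair(3, 3)), X2)))), Y2)) =?= succ(h(A, Z, pair(true, 3))).
Occurs check fails: X2 occurs in times(3, X2); the equation X2 =?= times(3, X2) has no finite solution.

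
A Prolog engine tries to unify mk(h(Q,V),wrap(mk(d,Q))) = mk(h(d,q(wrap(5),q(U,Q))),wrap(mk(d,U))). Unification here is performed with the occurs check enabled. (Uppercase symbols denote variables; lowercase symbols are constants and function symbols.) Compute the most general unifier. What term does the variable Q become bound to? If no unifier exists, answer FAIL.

Decompose mk/2: h(Q,V) = h(d,q(wrap(5),q(U,Q))),  wrap(mk(d,Q)) = wrap(mk(d,U)).
Decompose h/2: Q = d,  V = q(wrap(5),q(U,Q)).
Bind Q := d; substituting into the remaining equations gives: V = q(wrap(5),q(U,d)),  wrap(mk(d,d)) = wrap(mk(d,U)).
Bind V := q(wrap(5),q(U,d)); no other remaining equation mentions V.
Decompose wrap/1: mk(d,d) = mk(d,U).
Decompose mk/2: d = d,  d = U.
Delete trivial equation d = d.
Bind U := d. Substituting into the earlier binding gives V := q(wrap(5),q(d,d)).
MGU = { Q = d, V = q(wrap(5),q(d,d)), U = d }, so Q = d.

d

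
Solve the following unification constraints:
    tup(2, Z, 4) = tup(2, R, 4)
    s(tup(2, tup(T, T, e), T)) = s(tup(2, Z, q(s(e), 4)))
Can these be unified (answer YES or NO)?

Decompose tup/3: 2 = 2,  Z = R,  4 = 4.
Delete trivial equation 2 = 2.
Bind Z := R; substituting into the one remaining equation that mentions Z gives: s(tup(2, tup(T, T, e), T)) = s(tup(2, R, q(s(e), 4))).
Delete trivial equation 4 = 4.
Decompose s/1: tup(2, tup(T, T, e), T) = tup(2, R, q(s(e), 4)).
Decompose tup/3: 2 = 2,  tup(T, T, e) = R,  T = q(s(e), 4).
Delete trivial equation 2 = 2.
Bind R := tup(T, T, e); no other remaining equation mentions R. Substituting into the earlier binding gives Z := tup(T, T, e).
Bind T := q(s(e), 4). Substituting into the earlier bindings gives Z := tup(q(s(e), 4), q(s(e), 4), e), R := tup(q(s(e), 4), q(s(e), 4), e).
No equations remain and no clash or occurs-check failure arose, so a unifier exists.

YES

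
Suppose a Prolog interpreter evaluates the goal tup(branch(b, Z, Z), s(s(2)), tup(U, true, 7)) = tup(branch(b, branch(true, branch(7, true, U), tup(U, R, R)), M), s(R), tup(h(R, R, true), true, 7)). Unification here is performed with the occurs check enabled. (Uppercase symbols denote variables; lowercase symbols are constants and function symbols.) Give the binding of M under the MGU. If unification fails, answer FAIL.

Decompose tup/3: branch(b, Z, Z) = branch(b, branch(true, branch(7, true, U), tup(U, R, R)), M),  s(s(2)) = s(R),  tup(U, true, 7) = tup(h(R, R, true), true, 7).
Decompose branch/3: b = b,  Z = branch(true, branch(7, true, U), tup(U, R, R)),  Z = M.
Delete trivial equation b = b.
Bind Z := branch(true, branch(7, true, U), tup(U, R, R)); substituting into the one remaining equation that mentions Z gives: branch(true, branch(7, true, U), tup(U, R, R)) = M.
Bind M := branch(true, branch(7, true, U), tup(U, R, R)); no other remaining equation mentions M.
Decompose s/1: s(2) = R.
Bind R := s(2); substituting into the remaining equation gives: tup(U, true, 7) = tup(h(s(2), s(2), true), true, 7). Substituting into the earlier bindings gives Z := branch(true, branch(7, true, U), tup(U, s(2), s(2))), M := branch(true, branch(7, true, U), tup(U, s(2), s(2))).
Decompose tup/3: U = h(s(2), s(2), true),  true = true,  7 = 7.
Bind U := h(s(2), s(2), true); no other remaining equation mentions U. Substituting into the earlier bindings gives Z := branch(true, branch(7, true, h(s(2), s(2), true)), tup(h(s(2), s(2), true), s(2), s(2))), M := branch(true, branch(7, true, h(s(2), s(2), true)), tup(h(s(2), s(2), true), s(2), s(2))).
Delete trivial equation true = true.
Delete trivial equation 7 = 7.
MGU = { Z = branch(true, branch(7, true, h(s(2), s(2), true)), tup(h(s(2), s(2), true), s(2), s(2))), M = branch(true, branch(7, true, h(s(2), s(2), true)), tup(h(s(2), s(2), true), s(2), s(2))), R = s(2), U = h(s(2), s(2), true) }, so M = branch(true, branch(7, true, h(s(2), s(2), true)), tup(h(s(2), s(2), true), s(2), s(2))).

branch(true, branch(7, true, h(s(2), s(2), true)), tup(h(s(2), s(2), true), s(2), s(2)))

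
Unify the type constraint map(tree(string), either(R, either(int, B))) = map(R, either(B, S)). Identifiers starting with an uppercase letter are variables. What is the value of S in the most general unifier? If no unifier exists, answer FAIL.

either(int, tree(string))

Decompose map/2: tree(string) = R,  either(R, either(int, B)) = either(B, S).
Bind R := tree(string); substituting into the remaining equation gives: either(tree(string), either(int, B)) = either(B, S).
Decompose either/2: tree(string) = B,  either(int, B) = S.
Bind B := tree(string); substituting into the remaining equation gives: either(int, tree(string)) = S.
Bind S := either(int, tree(string)).
MGU = { R -> tree(string), B -> tree(string), S -> either(int, tree(string)) }, so S -> either(int, tree(string)).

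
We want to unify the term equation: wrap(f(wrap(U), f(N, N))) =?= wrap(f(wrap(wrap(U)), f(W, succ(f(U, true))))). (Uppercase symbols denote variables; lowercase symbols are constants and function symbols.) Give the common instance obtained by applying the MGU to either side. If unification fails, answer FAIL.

Decompose wrap/1: f(wrap(U), f(N, N)) =?= f(wrap(wrap(U)), f(W, succ(f(U, true)))).
Decompose f/2: wrap(U) =?= wrap(wrap(U)),  f(N, N) =?= f(W, succ(f(U, true))).
Decompose wrap/1: U =?= wrap(U).
Occurs check fails: U occurs in wrap(U); the equation U =?= wrap(U) has no finite solution.

FAIL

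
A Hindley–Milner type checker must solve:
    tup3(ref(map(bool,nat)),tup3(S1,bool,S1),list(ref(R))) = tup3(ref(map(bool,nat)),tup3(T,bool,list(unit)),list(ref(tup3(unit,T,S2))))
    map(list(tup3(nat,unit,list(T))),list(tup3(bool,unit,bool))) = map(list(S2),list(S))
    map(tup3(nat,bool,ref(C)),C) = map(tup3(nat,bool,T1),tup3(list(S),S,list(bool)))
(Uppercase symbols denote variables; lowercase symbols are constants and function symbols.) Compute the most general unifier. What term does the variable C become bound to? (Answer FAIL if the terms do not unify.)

tup3(list(tup3(bool,unit,bool)),tup3(bool,unit,bool),list(bool))

Decompose tup3/3: ref(map(bool,nat)) = ref(map(bool,nat)),  tup3(S1,bool,S1) = tup3(T,bool,list(unit)),  list(ref(R)) = list(ref(tup3(unit,T,S2))).
Delete trivial equation ref(map(bool,nat)) = ref(map(bool,nat)).
Decompose tup3/3: S1 = T,  bool = bool,  S1 = list(unit).
Bind S1 := T; substituting into the one remaining equation that mentions S1 gives: T = list(unit).
Delete trivial equation bool = bool.
Bind T := list(unit); substituting into the 2 remaining equations that mention T gives: list(ref(R)) = list(ref(tup3(unit,list(unit),S2))),  map(list(tup3(nat,unit,list(list(unit)))),list(tup3(bool,unit,bool))) = map(list(S2),list(S)). Substituting into the earlier binding gives S1 := list(unit).
Decompose list/1: ref(R) = ref(tup3(unit,list(unit),S2)).
Decompose ref/1: R = tup3(unit,list(unit),S2).
Bind R := tup3(unit,list(unit),S2); no other remaining equation mentions R.
Decompose map/2: list(tup3(nat,unit,list(list(unit)))) = list(S2),  list(tup3(bool,unit,bool)) = list(S).
Decompose list/1: tup3(nat,unit,list(list(unit))) = S2.
Bind S2 := tup3(nat,unit,list(list(unit))); no other remaining equation mentions S2. Substituting into the earlier binding gives R := tup3(unit,list(unit),tup3(nat,unit,list(list(unit)))).
Decompose list/1: tup3(bool,unit,bool) = S.
Bind S := tup3(bool,unit,bool); substituting into the remaining equation gives: map(tup3(nat,bool,ref(C)),C) = map(tup3(nat,bool,T1),tup3(list(tup3(bool,unit,bool)),tup3(bool,unit,bool),list(bool))).
Decompose map/2: tup3(nat,bool,ref(C)) = tup3(nat,bool,T1),  C = tup3(list(tup3(bool,unit,bool)),tup3(bool,unit,bool),list(bool)).
Decompose tup3/3: nat = nat,  bool = bool,  ref(C) = T1.
Delete trivial equation nat = nat.
Delete trivial equation bool = bool.
Bind T1 := ref(C); no other remaining equation mentions T1.
Bind C := tup3(list(tup3(bool,unit,bool)),tup3(bool,unit,bool),list(bool)). Substituting into the earlier binding gives T1 := ref(tup3(list(tup3(bool,unit,bool)),tup3(bool,unit,bool),list(bool))).
MGU = { S1 := list(unit), T := list(unit), R := tup3(unit,list(unit),tup3(nat,unit,list(list(unit)))), S2 := tup3(nat,unit,list(list(unit))), S := tup3(bool,unit,bool), T1 := ref(tup3(list(tup3(bool,unit,bool)),tup3(bool,unit,bool),list(bool))), C := tup3(list(tup3(bool,unit,bool)),tup3(bool,unit,bool),list(bool)) }, so C := tup3(list(tup3(bool,unit,bool)),tup3(bool,unit,bool),list(bool)).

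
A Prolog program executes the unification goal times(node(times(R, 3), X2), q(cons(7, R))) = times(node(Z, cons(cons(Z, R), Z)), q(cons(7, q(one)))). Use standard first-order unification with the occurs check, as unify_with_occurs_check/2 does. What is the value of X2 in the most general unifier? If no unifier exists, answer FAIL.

Decompose times/2: node(times(R, 3), X2) = node(Z, cons(cons(Z, R), Z)),  q(cons(7, R)) = q(cons(7, q(one))).
Decompose node/2: times(R, 3) = Z,  X2 = cons(cons(Z, R), Z).
Bind Z := times(R, 3); substituting into the one remaining equation that mentions Z gives: X2 = cons(cons(times(R, 3), R), times(R, 3)).
Bind X2 := cons(cons(times(R, 3), R), times(R, 3)); no other remaining equation mentions X2.
Decompose q/1: cons(7, R) = cons(7, q(one)).
Decompose cons/2: 7 = 7,  R = q(one).
Delete trivial equation 7 = 7.
Bind R := q(one). Substituting into the earlier bindings gives Z := times(q(one), 3), X2 := cons(cons(times(q(one), 3), q(one)), times(q(one), 3)).
MGU = { Z ↦ times(q(one), 3), X2 ↦ cons(cons(times(q(one), 3), q(one)), times(q(one), 3)), R ↦ q(one) }, so X2 ↦ cons(cons(times(q(one), 3), q(one)), times(q(one), 3)).

cons(cons(times(q(one), 3), q(one)), times(q(one), 3))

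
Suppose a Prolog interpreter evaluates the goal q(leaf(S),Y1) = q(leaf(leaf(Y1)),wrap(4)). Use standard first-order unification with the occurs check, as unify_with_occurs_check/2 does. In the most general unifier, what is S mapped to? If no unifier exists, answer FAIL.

leaf(wrap(4))

Decompose q/2: leaf(S) = leaf(leaf(Y1)),  Y1 = wrap(4).
Decompose leaf/1: S = leaf(Y1).
Bind S := leaf(Y1); no other remaining equation mentions S.
Bind Y1 := wrap(4). Substituting into the earlier binding gives S := leaf(wrap(4)).
MGU = { S -> leaf(wrap(4)), Y1 -> wrap(4) }, so S -> leaf(wrap(4)).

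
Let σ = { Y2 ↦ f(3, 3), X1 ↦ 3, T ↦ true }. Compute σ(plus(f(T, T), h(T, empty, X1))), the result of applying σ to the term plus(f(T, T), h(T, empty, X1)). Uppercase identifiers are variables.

plus(f(true, true), h(true, empty, 3))

Replace each occurrence of X1 with 3.
Replace each occurrence of T with true.
Result: plus(f(true, true), h(true, empty, 3)).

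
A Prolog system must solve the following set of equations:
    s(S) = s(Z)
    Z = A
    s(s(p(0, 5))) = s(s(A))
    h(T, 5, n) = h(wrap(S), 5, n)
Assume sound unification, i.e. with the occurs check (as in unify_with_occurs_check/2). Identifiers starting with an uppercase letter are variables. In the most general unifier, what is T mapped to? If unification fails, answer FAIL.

Decompose s/1: S = Z.
Bind S := Z; substituting into the one remaining equation that mentions S gives: h(T, 5, n) = h(wrap(Z), 5, n).
Bind Z := A; substituting into the one remaining equation that mentions Z gives: h(T, 5, n) = h(wrap(A), 5, n). Substituting into the earlier binding gives S := A.
Decompose s/1: s(p(0, 5)) = s(A).
Decompose s/1: p(0, 5) = A.
Bind A := p(0, 5); substituting into the remaining equation gives: h(T, 5, n) = h(wrap(p(0, 5)), 5, n). Substituting into the earlier bindings gives S := p(0, 5), Z := p(0, 5).
Decompose h/3: T = wrap(p(0, 5)),  5 = 5,  n = n.
Bind T := wrap(p(0, 5)); no other remaining equation mentions T.
Delete trivial equation 5 = 5.
Delete trivial equation n = n.
MGU = { S -> p(0, 5), Z -> p(0, 5), A -> p(0, 5), T -> wrap(p(0, 5)) }, so T -> wrap(p(0, 5)).

wrap(p(0, 5))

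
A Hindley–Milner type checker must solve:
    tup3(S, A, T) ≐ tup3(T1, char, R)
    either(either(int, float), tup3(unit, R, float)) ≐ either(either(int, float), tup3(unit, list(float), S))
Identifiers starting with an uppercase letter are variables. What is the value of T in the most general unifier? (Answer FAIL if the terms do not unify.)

Decompose tup3/3: S ≐ T1,  A ≐ char,  T ≐ R.
Bind S := T1; substituting into the one remaining equation that mentions S gives: either(either(int, float), tup3(unit, R, float)) ≐ either(either(int, float), tup3(unit, list(float), T1)).
Bind A := char; no other remaining equation mentions A.
Bind T := R; no other remaining equation mentions T.
Decompose either/2: either(int, float) ≐ either(int, float),  tup3(unit, R, float) ≐ tup3(unit, list(float), T1).
Delete trivial equation either(int, float) ≐ either(int, float).
Decompose tup3/3: unit ≐ unit,  R ≐ list(float),  float ≐ T1.
Delete trivial equation unit ≐ unit.
Bind R := list(float); no other remaining equation mentions R. Substituting into the earlier binding gives T := list(float).
Bind T1 := float. Substituting into the earlier binding gives S := float.
MGU = { S ↦ float, A ↦ char, T ↦ list(float), R ↦ list(float), T1 ↦ float }, so T ↦ list(float).

list(float)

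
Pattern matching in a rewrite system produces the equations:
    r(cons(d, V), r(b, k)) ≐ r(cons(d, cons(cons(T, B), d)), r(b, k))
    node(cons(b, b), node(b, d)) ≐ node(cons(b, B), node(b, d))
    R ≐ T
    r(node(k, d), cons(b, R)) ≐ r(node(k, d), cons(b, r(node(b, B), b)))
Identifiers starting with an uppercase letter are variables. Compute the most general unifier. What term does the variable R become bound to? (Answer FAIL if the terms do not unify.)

r(node(b, b), b)

Decompose r/2: cons(d, V) ≐ cons(d, cons(cons(T, B), d)),  r(b, k) ≐ r(b, k).
Decompose cons/2: d ≐ d,  V ≐ cons(cons(T, B), d).
Delete trivial equation d ≐ d.
Bind V := cons(cons(T, B), d); no other remaining equation mentions V.
Delete trivial equation r(b, k) ≐ r(b, k).
Decompose node/2: cons(b, b) ≐ cons(b, B),  node(b, d) ≐ node(b, d).
Decompose cons/2: b ≐ b,  b ≐ B.
Delete trivial equation b ≐ b.
Bind B := b; substituting into the one remaining equation that mentions B gives: r(node(k, d), cons(b, R)) ≐ r(node(k, d), cons(b, r(node(b, b), b))). Substituting into the earlier binding gives V := cons(cons(T, b), d).
Delete trivial equation node(b, d) ≐ node(b, d).
Bind R := T; substituting into the remaining equation gives: r(node(k, d), cons(b, T)) ≐ r(node(k, d), cons(b, r(node(b, b), b))).
Decompose r/2: node(k, d) ≐ node(k, d),  cons(b, T) ≐ cons(b, r(node(b, b), b)).
Delete trivial equation node(k, d) ≐ node(k, d).
Decompose cons/2: b ≐ b,  T ≐ r(node(b, b), b).
Delete trivial equation b ≐ b.
Bind T := r(node(b, b), b). Substituting into the earlier bindings gives V := cons(cons(r(node(b, b), b), b), d), R := r(node(b, b), b).
MGU = { V := cons(cons(r(node(b, b), b), b), d), B := b, R := r(node(b, b), b), T := r(node(b, b), b) }, so R := r(node(b, b), b).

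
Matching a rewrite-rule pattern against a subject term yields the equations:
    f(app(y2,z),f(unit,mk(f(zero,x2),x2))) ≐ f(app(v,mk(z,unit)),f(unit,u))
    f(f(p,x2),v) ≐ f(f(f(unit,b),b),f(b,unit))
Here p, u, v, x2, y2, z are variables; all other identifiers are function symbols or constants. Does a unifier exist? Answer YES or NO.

Decompose f/2: app(y2,z) ≐ app(v,mk(z,unit)),  f(unit,mk(f(zero,x2),x2)) ≐ f(unit,u).
Decompose app/2: y2 ≐ v,  z ≐ mk(z,unit).
Bind y2 := v; no other remaining equation mentions y2.
Occurs check fails: z occurs in mk(z,unit); the equation z ≐ mk(z,unit) has no finite solution.

NO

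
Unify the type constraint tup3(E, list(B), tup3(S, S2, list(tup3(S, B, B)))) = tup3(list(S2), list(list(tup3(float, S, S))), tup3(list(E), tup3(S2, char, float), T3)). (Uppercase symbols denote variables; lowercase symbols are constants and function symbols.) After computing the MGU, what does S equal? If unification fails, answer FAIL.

FAIL

Decompose tup3/3: E = list(S2),  list(B) = list(list(tup3(float, S, S))),  tup3(S, S2, list(tup3(S, B, B))) = tup3(list(E), tup3(S2, char, float), T3).
Bind E := list(S2); substituting into the one remaining equation that mentions E gives: tup3(S, S2, list(tup3(S, B, B))) = tup3(list(list(S2)), tup3(S2, char, float), T3).
Decompose list/1: B = list(tup3(float, S, S)).
Bind B := list(tup3(float, S, S)); substituting into the remaining equation gives: tup3(S, S2, list(tup3(S, list(tup3(float, S, S)), list(tup3(float, S, S))))) = tup3(list(list(S2)), tup3(S2, char, float), T3).
Decompose tup3/3: S = list(list(S2)),  S2 = tup3(S2, char, float),  list(tup3(S, list(tup3(float, S, S)), list(tup3(float, S, S)))) = T3.
Bind S := list(list(S2)); substituting into the one remaining equation that mentions S gives: list(tup3(list(list(S2)), list(tup3(float, list(list(S2)), list(list(S2)))), list(tup3(float, list(list(S2)), list(list(S2)))))) = T3. Substituting into the earlier binding gives B := list(tup3(float, list(list(S2)), list(list(S2)))).
Occurs check fails: S2 occurs in tup3(S2, char, float); the equation S2 = tup3(S2, char, float) has no finite solution.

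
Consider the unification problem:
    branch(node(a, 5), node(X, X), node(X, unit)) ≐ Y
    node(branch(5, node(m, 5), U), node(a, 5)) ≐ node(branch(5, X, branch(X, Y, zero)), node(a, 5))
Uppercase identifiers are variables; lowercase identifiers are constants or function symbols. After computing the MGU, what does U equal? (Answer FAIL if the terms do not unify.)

branch(node(m, 5), branch(node(a, 5), node(node(m, 5), node(m, 5)), node(node(m, 5), unit)), zero)

Bind Y := branch(node(a, 5), node(X, X), node(X, unit)); substituting into the remaining equation gives: node(branch(5, node(m, 5), U), node(a, 5)) ≐ node(branch(5, X, branch(X, branch(node(a, 5), node(X, X), node(X, unit)), zero)), node(a, 5)).
Decompose node/2: branch(5, node(m, 5), U) ≐ branch(5, X, branch(X, branch(node(a, 5), node(X, X), node(X, unit)), zero)),  node(a, 5) ≐ node(a, 5).
Decompose branch/3: 5 ≐ 5,  node(m, 5) ≐ X,  U ≐ branch(X, branch(node(a, 5), node(X, X), node(X, unit)), zero).
Delete trivial equation 5 ≐ 5.
Bind X := node(m, 5); substituting into the one remaining equation that mentions X gives: U ≐ branch(node(m, 5), branch(node(a, 5), node(node(m, 5), node(m, 5)), node(node(m, 5), unit)), zero). Substituting into the earlier binding gives Y := branch(node(a, 5), node(node(m, 5), node(m, 5)), node(node(m, 5), unit)).
Bind U := branch(node(m, 5), branch(node(a, 5), node(node(m, 5), node(m, 5)), node(node(m, 5), unit)), zero); no other remaining equation mentions U.
Delete trivial equation node(a, 5) ≐ node(a, 5).
MGU = { Y ↦ branch(node(a, 5), node(node(m, 5), node(m, 5)), node(node(m, 5), unit)), X ↦ node(m, 5), U ↦ branch(node(m, 5), branch(node(a, 5), node(node(m, 5), node(m, 5)), node(node(m, 5), unit)), zero) }, so U ↦ branch(node(m, 5), branch(node(a, 5), node(node(m, 5), node(m, 5)), node(node(m, 5), unit)), zero).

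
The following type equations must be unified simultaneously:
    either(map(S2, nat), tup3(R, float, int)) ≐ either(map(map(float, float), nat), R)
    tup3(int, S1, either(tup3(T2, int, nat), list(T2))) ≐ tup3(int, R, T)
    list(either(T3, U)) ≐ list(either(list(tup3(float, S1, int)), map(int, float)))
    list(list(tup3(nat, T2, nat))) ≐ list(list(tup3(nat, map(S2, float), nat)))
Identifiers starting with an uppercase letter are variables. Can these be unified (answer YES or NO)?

Decompose either/2: map(S2, nat) ≐ map(map(float, float), nat),  tup3(R, float, int) ≐ R.
Decompose map/2: S2 ≐ map(float, float),  nat ≐ nat.
Bind S2 := map(float, float); substituting into the one remaining equation that mentions S2 gives: list(list(tup3(nat, T2, nat))) ≐ list(list(tup3(nat, map(map(float, float), float), nat))).
Delete trivial equation nat ≐ nat.
Occurs check fails: R occurs in tup3(R, float, int); the equation R ≐ tup3(R, float, int) has no finite solution.

NO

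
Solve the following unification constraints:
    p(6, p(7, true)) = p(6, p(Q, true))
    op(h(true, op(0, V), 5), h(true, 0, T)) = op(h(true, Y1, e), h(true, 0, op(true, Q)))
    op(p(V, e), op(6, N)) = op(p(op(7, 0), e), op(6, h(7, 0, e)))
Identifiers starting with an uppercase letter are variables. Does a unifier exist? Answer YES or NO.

NO

Decompose p/2: 6 = 6,  p(7, true) = p(Q, true).
Delete trivial equation 6 = 6.
Decompose p/2: 7 = Q,  true = true.
Bind Q := 7; substituting into the one remaining equation that mentions Q gives: op(h(true, op(0, V), 5), h(true, 0, T)) = op(h(true, Y1, e), h(true, 0, op(true, 7))).
Delete trivial equation true = true.
Decompose op/2: h(true, op(0, V), 5) = h(true, Y1, e),  h(true, 0, T) = h(true, 0, op(true, 7)).
Decompose h/3: true = true,  op(0, V) = Y1,  5 = e.
Delete trivial equation true = true.
Bind Y1 := op(0, V); no other remaining equation mentions Y1.
Clash: constants 5 and e differ; no unifier exists.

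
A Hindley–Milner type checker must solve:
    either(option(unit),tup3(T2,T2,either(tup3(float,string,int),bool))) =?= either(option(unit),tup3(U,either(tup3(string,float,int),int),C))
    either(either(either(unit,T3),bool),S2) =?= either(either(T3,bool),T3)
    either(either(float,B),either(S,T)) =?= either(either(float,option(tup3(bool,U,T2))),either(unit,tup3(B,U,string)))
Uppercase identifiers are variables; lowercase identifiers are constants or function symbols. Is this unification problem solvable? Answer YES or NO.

Decompose either/2: option(unit) =?= option(unit),  tup3(T2,T2,either(tup3(float,string,int),bool)) =?= tup3(U,either(tup3(string,float,int),int),C).
Delete trivial equation option(unit) =?= option(unit).
Decompose tup3/3: T2 =?= U,  T2 =?= either(tup3(string,float,int),int),  either(tup3(float,string,int),bool) =?= C.
Bind T2 := U; substituting into the 2 remaining equations that mention T2 gives: U =?= either(tup3(string,float,int),int),  either(either(float,B),either(S,T)) =?= either(either(float,option(tup3(bool,U,U))),either(unit,tup3(B,U,string))).
Bind U := either(tup3(string,float,int),int); substituting into the one remaining equation that mentions U gives: either(either(float,B),either(S,T)) =?= either(either(float,option(tup3(bool,either(tup3(string,float,int),int),either(tup3(string,float,int),int)))),either(unit,tup3(B,either(tup3(string,float,int),int),string))). Substituting into the earlier binding gives T2 := either(tup3(string,float,int),int).
Bind C := either(tup3(float,string,int),bool); no other remaining equation mentions C.
Decompose either/2: either(either(unit,T3),bool) =?= either(T3,bool),  S2 =?= T3.
Decompose either/2: either(unit,T3) =?= T3,  bool =?= bool.
Occurs check fails: T3 occurs in either(unit,T3); the equation T3 =?= either(unit,T3) has no finite solution.

NO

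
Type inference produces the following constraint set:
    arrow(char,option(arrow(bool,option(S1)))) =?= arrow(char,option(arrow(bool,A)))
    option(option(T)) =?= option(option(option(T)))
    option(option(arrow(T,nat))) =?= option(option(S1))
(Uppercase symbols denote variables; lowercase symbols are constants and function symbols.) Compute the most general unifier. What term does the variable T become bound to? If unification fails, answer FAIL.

Decompose arrow/2: char =?= char,  option(arrow(bool,option(S1))) =?= option(arrow(bool,A)).
Delete trivial equation char =?= char.
Decompose option/1: arrow(bool,option(S1)) =?= arrow(bool,A).
Decompose arrow/2: bool =?= bool,  option(S1) =?= A.
Delete trivial equation bool =?= bool.
Bind A := option(S1); no other remaining equation mentions A.
Decompose option/1: option(T) =?= option(option(T)).
Decompose option/1: T =?= option(T).
Occurs check fails: T occurs in option(T); the equation T =?= option(T) has no finite solution.

FAIL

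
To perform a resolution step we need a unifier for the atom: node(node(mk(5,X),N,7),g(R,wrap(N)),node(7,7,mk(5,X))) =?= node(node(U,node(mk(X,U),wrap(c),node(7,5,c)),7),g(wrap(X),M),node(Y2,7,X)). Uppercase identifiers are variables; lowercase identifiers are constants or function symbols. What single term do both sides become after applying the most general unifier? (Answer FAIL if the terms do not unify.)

FAIL

Decompose node/3: node(mk(5,X),N,7) =?= node(U,node(mk(X,U),wrap(c),node(7,5,c)),7),  g(R,wrap(N)) =?= g(wrap(X),M),  node(7,7,mk(5,X)) =?= node(Y2,7,X).
Decompose node/3: mk(5,X) =?= U,  N =?= node(mk(X,U),wrap(c),node(7,5,c)),  7 =?= 7.
Bind U := mk(5,X); substituting into the one remaining equation that mentions U gives: N =?= node(mk(X,mk(5,X)),wrap(c),node(7,5,c)).
Bind N := node(mk(X,mk(5,X)),wrap(c),node(7,5,c)); substituting into the one remaining equation that mentions N gives: g(R,wrap(node(mk(X,mk(5,X)),wrap(c),node(7,5,c)))) =?= g(wrap(X),M).
Delete trivial equation 7 =?= 7.
Decompose g/2: R =?= wrap(X),  wrap(node(mk(X,mk(5,X)),wrap(c),node(7,5,c))) =?= M.
Bind R := wrap(X); no other remaining equation mentions R.
Bind M := wrap(node(mk(X,mk(5,X)),wrap(c),node(7,5,c))); no other remaining equation mentions M.
Decompose node/3: 7 =?= Y2,  7 =?= 7,  mk(5,X) =?= X.
Bind Y2 := 7; no other remaining equation mentions Y2.
Delete trivial equation 7 =?= 7.
Occurs check fails: X occurs in mk(5,X); the equation X =?= mk(5,X) has no finite solution.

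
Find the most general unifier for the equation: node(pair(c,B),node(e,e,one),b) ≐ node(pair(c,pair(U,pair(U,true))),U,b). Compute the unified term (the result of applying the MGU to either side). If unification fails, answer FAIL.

Decompose node/3: pair(c,B) ≐ pair(c,pair(U,pair(U,true))),  node(e,e,one) ≐ U,  b ≐ b.
Decompose pair/2: c ≐ c,  B ≐ pair(U,pair(U,true)).
Delete trivial equation c ≐ c.
Bind B := pair(U,pair(U,true)); no other remaining equation mentions B.
Bind U := node(e,e,one); no other remaining equation mentions U. Substituting into the earlier binding gives B := pair(node(e,e,one),pair(node(e,e,one),true)).
Delete trivial equation b ≐ b.
Applying the MGU to either side gives node(pair(c,pair(node(e,e,one),pair(node(e,e,one),true))),node(e,e,one),b).

node(pair(c,pair(node(e,e,one),pair(node(e,e,one),true))),node(e,e,one),b)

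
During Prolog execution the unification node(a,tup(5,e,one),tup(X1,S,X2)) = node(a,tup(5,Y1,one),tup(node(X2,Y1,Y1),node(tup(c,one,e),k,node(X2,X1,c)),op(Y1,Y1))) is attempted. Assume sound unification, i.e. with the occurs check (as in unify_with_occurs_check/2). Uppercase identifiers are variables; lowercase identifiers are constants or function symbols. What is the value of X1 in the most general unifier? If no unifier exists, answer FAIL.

node(op(e,e),e,e)

Decompose node/3: a = a,  tup(5,e,one) = tup(5,Y1,one),  tup(X1,S,X2) = tup(node(X2,Y1,Y1),node(tup(c,one,e),k,node(X2,X1,c)),op(Y1,Y1)).
Delete trivial equation a = a.
Decompose tup/3: 5 = 5,  e = Y1,  one = one.
Delete trivial equation 5 = 5.
Bind Y1 := e; substituting into the one remaining equation that mentions Y1 gives: tup(X1,S,X2) = tup(node(X2,e,e),node(tup(c,one,e),k,node(X2,X1,c)),op(e,e)).
Delete trivial equation one = one.
Decompose tup/3: X1 = node(X2,e,e),  S = node(tup(c,one,e),k,node(X2,X1,c)),  X2 = op(e,e).
Bind X1 := node(X2,e,e); substituting into the one remaining equation that mentions X1 gives: S = node(tup(c,one,e),k,node(X2,node(X2,e,e),c)).
Bind S := node(tup(c,one,e),k,node(X2,node(X2,e,e),c)); no other remaining equation mentions S.
Bind X2 := op(e,e). Substituting into the earlier bindings gives X1 := node(op(e,e),e,e), S := node(tup(c,one,e),k,node(op(e,e),node(op(e,e),e,e),c)).
MGU = { Y1 ↦ e, X1 ↦ node(op(e,e),e,e), S ↦ node(tup(c,one,e),k,node(op(e,e),node(op(e,e),e,e),c)), X2 ↦ op(e,e) }, so X1 ↦ node(op(e,e),e,e).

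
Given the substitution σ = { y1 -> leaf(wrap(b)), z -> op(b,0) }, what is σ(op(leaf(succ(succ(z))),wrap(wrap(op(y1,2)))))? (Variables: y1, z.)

Replace each occurrence of y1 with leaf(wrap(b)).
Replace each occurrence of z with op(b,0).
Result: op(leaf(succ(succ(op(b,0)))),wrap(wrap(op(leaf(wrap(b)),2)))).

op(leaf(succ(succ(op(b,0)))),wrap(wrap(op(leaf(wrap(b)),2))))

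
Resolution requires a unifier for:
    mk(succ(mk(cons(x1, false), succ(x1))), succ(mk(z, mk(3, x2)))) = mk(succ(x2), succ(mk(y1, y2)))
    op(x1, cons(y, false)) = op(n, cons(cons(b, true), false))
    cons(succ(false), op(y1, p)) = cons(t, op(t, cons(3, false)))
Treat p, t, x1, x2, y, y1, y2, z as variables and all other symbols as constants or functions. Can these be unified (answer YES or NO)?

YES

Decompose mk/2: succ(mk(cons(x1, false), succ(x1))) = succ(x2),  succ(mk(z, mk(3, x2))) = succ(mk(y1, y2)).
Decompose succ/1: mk(cons(x1, false), succ(x1)) = x2.
Bind x2 := mk(cons(x1, false), succ(x1)); substituting into the one remaining equation that mentions x2 gives: succ(mk(z, mk(3, mk(cons(x1, false), succ(x1))))) = succ(mk(y1, y2)).
Decompose succ/1: mk(z, mk(3, mk(cons(x1, false), succ(x1)))) = mk(y1, y2).
Decompose mk/2: z = y1,  mk(3, mk(cons(x1, false), succ(x1))) = y2.
Bind z := y1; no other remaining equation mentions z.
Bind y2 := mk(3, mk(cons(x1, false), succ(x1))); no other remaining equation mentions y2.
Decompose op/2: x1 = n,  cons(y, false) = cons(cons(b, true), false).
Bind x1 := n; no other remaining equation mentions x1. Substituting into the earlier bindings gives x2 := mk(cons(n, false), succ(n)), y2 := mk(3, mk(cons(n, false), succ(n))).
Decompose cons/2: y = cons(b, true),  false = false.
Bind y := cons(b, true); no other remaining equation mentions y.
Delete trivial equation false = false.
Decompose cons/2: succ(false) = t,  op(y1, p) = op(t, cons(3, false)).
Bind t := succ(false); substituting into the remaining equation gives: op(y1, p) = op(succ(false), cons(3, false)).
Decompose op/2: y1 = succ(false),  p = cons(3, false).
Bind y1 := succ(false); no other remaining equation mentions y1. Substituting into the earlier binding gives z := succ(false).
Bind p := cons(3, false).
No equations remain and no clash or occurs-check failure arose, so a unifier exists.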